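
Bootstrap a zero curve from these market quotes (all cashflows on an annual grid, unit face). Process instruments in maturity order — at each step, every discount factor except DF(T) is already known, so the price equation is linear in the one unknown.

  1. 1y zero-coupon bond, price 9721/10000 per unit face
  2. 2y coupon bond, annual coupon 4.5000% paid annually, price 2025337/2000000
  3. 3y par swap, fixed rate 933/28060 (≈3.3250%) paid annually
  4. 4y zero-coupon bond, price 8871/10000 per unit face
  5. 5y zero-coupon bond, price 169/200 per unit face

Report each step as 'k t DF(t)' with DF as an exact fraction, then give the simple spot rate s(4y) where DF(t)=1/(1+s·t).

1 1 9721/10000
2 2 1159/1250
3 3 9067/10000
4 4 8871/10000
5 5 169/200
s(4y) = (1/(8871/10000) − 1)/(4) = 1129/35484 ≈ 3.1817%

step 1 [1y] zero: DF = P = 9721/10000 ≈ 0.972100
step 2 [2y] bond c/1=9/200: DF=(2025337/2000000 − 9/200·(0.972100))/(1+9/200) = 1159/1250 ≈ 0.927200
step 3 [3y] swap r/1=933/28060: DF=(1 − 933/28060·(0.972100+0.927200))/(1+933/28060) = 9067/10000 ≈ 0.906700
step 4 [4y] zero: DF = P = 8871/10000 ≈ 0.887100
step 5 [5y] zero: DF = P = 169/200 ≈ 0.845000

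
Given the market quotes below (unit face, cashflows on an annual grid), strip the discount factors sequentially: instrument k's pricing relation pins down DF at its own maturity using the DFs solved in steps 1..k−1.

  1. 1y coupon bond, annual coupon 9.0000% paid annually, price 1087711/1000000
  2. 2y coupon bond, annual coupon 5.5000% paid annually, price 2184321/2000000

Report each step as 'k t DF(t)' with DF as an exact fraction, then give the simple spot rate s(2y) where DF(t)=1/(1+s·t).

1 1 9979/10000
2 2 1229/1250
s(2y) = (1/(1229/1250) − 1)/(2) = 21/2458 ≈ 0.8544%

step 1 [1y] bond c/1=9/100: DF=(1087711/1000000 − 9/100·(0))/(1+9/100) = 9979/10000 ≈ 0.997900
step 2 [2y] bond c/1=11/200: DF=(2184321/2000000 − 11/200·(0.997900))/(1+11/200) = 1229/1250 ≈ 0.983200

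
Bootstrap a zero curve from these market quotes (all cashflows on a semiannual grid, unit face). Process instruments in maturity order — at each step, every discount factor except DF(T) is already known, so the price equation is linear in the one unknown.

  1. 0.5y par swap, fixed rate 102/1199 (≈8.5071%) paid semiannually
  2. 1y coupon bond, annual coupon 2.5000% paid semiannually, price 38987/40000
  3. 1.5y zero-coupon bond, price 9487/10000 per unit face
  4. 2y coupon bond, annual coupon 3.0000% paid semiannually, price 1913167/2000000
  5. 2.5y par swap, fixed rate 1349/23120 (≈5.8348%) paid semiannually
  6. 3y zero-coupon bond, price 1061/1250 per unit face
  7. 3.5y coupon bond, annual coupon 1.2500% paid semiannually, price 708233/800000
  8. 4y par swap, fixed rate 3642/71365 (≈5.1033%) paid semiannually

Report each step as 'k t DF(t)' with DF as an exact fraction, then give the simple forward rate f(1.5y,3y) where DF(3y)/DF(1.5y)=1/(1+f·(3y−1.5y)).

step 1 [0.5y] swap r/2=51/1199: DF=(1 − 51/1199·(0))/(1+51/1199) = 1199/1250 ≈ 0.959200
step 2 [1y] bond c/2=1/80: DF=(38987/40000 − 1/80·(0.959200))/(1+1/80) = 2377/2500 ≈ 0.950800
step 3 [1.5y] zero: DF = P = 9487/10000 ≈ 0.948700
step 4 [2y] bond c/2=3/200: DF=(1913167/2000000 − 3/200·(0.959200+0.950800+0.948700))/(1+3/200) = 4501/5000 ≈ 0.900200
step 5 [2.5y] swap r/2=1349/46240: DF=(1 − 1349/46240·(0.959200+0.950800+0.948700+0.900200))/(1+1349/46240) = 8651/10000 ≈ 0.865100
step 6 [3y] zero: DF = P = 1061/1250 ≈ 0.848800
step 7 [3.5y] bond c/2=1/160: DF=(708233/800000 − 1/160·(0.959200+0.950800+0.948700+0.900200+0.865100+0.848800))/(1+1/160) = 4229/5000 ≈ 0.845800
step 8 [4y] swap r/2=1821/71365: DF=(1 − 1821/71365·(0.959200+0.950800+0.948700+0.900200+0.865100+0.848800+0.845800))/(1+1821/71365) = 8179/10000 ≈ 0.817900

1 1/2 1199/1250
2 1 2377/2500
3 3/2 9487/10000
4 2 4501/5000
5 5/2 8651/10000
6 3 1061/1250
7 7/2 4229/5000
8 4 8179/10000
f(1.5y,3y) = ((9487/10000)/(1061/1250) − 1)/(3/2) = 333/4244 ≈ 7.8464%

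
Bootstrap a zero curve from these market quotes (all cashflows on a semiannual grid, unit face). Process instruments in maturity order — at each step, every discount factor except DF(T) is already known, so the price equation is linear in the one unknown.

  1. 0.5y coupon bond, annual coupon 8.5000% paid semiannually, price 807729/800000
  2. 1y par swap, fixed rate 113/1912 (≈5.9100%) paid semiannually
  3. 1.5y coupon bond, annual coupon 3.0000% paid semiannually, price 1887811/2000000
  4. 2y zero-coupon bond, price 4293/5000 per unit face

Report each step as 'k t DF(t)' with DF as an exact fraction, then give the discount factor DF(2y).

1 1/2 1937/2000
2 1 1887/2000
3 3/2 9017/10000
4 2 4293/5000
DF(2y) = 4293/5000 ≈ 0.858600

step 1 [0.5y] bond c/2=17/400: DF=(807729/800000 − 17/400·(0))/(1+17/400) = 1937/2000 ≈ 0.968500
step 2 [1y] swap r/2=113/3824: DF=(1 − 113/3824·(0.968500))/(1+113/3824) = 1887/2000 ≈ 0.943500
step 3 [1.5y] bond c/2=3/200: DF=(1887811/2000000 − 3/200·(0.968500+0.943500))/(1+3/200) = 9017/10000 ≈ 0.901700
step 4 [2y] zero: DF = P = 4293/5000 ≈ 0.858600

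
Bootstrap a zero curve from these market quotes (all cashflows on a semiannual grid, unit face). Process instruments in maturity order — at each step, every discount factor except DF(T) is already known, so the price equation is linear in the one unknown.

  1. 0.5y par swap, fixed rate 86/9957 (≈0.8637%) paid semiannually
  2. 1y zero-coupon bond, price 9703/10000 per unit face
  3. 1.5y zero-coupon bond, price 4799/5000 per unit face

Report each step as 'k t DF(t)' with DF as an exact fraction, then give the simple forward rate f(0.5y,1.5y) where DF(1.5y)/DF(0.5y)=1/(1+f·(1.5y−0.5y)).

1 1/2 9957/10000
2 1 9703/10000
3 3/2 4799/5000
f(0.5y,1.5y) = ((9957/10000)/(4799/5000) − 1)/(1) = 359/9598 ≈ 3.7404%

step 1 [0.5y] swap r/2=43/9957: DF=(1 − 43/9957·(0))/(1+43/9957) = 9957/10000 ≈ 0.995700
step 2 [1y] zero: DF = P = 9703/10000 ≈ 0.970300
step 3 [1.5y] zero: DF = P = 4799/5000 ≈ 0.959800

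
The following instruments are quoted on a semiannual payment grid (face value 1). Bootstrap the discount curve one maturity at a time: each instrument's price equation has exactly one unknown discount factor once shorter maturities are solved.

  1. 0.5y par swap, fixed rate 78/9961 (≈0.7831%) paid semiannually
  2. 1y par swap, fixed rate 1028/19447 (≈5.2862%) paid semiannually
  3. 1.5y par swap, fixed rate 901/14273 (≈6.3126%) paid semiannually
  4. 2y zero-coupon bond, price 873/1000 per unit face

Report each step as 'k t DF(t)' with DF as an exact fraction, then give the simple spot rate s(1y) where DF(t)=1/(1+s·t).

1 1/2 9961/10000
2 1 4743/5000
3 3/2 9099/10000
4 2 873/1000
s(1y) = (1/(4743/5000) − 1)/(1) = 257/4743 ≈ 5.4185%

step 1 [0.5y] swap r/2=39/9961: DF=(1 − 39/9961·(0))/(1+39/9961) = 9961/10000 ≈ 0.996100
step 2 [1y] swap r/2=514/19447: DF=(1 − 514/19447·(0.996100))/(1+514/19447) = 4743/5000 ≈ 0.948600
step 3 [1.5y] swap r/2=901/28546: DF=(1 − 901/28546·(0.996100+0.948600))/(1+901/28546) = 9099/10000 ≈ 0.909900
step 4 [2y] zero: DF = P = 873/1000 ≈ 0.873000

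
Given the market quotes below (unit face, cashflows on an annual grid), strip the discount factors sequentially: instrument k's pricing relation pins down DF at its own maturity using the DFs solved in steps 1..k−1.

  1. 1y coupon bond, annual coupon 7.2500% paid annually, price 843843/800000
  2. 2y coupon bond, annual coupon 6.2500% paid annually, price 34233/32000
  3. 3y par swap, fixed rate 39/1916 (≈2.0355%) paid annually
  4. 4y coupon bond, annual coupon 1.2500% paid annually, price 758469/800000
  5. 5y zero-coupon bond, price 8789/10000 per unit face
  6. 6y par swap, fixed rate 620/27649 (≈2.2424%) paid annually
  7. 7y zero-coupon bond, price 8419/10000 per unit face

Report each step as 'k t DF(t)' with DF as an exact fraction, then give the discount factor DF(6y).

step 1 [1y] bond c/1=29/400: DF=(843843/800000 − 29/400·(0))/(1+29/400) = 1967/2000 ≈ 0.983500
step 2 [2y] bond c/1=1/16: DF=(34233/32000 − 1/16·(0.983500))/(1+1/16) = 949/1000 ≈ 0.949000
step 3 [3y] swap r/1=39/1916: DF=(1 − 39/1916·(0.983500+0.949000))/(1+39/1916) = 1883/2000 ≈ 0.941500
step 4 [4y] bond c/1=1/80: DF=(758469/800000 − 1/80·(0.983500+0.949000+0.941500))/(1+1/80) = 9009/10000 ≈ 0.900900
step 5 [5y] zero: DF = P = 8789/10000 ≈ 0.878900
step 6 [6y] swap r/1=620/27649: DF=(1 − 620/27649·(0.983500+0.949000+0.941500+0.900900+0.878900))/(1+620/27649) = 219/250 ≈ 0.876000
step 7 [7y] zero: DF = P = 8419/10000 ≈ 0.841900

1 1 1967/2000
2 2 949/1000
3 3 1883/2000
4 4 9009/10000
5 5 8789/10000
6 6 219/250
7 7 8419/10000
DF(6y) = 219/250 ≈ 0.876000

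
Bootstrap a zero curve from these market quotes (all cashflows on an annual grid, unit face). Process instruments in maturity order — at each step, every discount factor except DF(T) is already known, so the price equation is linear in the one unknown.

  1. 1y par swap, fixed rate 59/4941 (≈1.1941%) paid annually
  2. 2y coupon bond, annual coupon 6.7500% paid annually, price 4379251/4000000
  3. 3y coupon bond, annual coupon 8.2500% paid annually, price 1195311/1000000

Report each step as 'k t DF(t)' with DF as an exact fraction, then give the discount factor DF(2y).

step 1 [1y] swap r/1=59/4941: DF=(1 − 59/4941·(0))/(1+59/4941) = 4941/5000 ≈ 0.988200
step 2 [2y] bond c/1=27/400: DF=(4379251/4000000 − 27/400·(0.988200))/(1+27/400) = 9631/10000 ≈ 0.963100
step 3 [3y] bond c/1=33/400: DF=(1195311/1000000 − 33/400·(0.988200+0.963100))/(1+33/400) = 1911/2000 ≈ 0.955500

1 1 4941/5000
2 2 9631/10000
3 3 1911/2000
DF(2y) = 9631/10000 ≈ 0.963100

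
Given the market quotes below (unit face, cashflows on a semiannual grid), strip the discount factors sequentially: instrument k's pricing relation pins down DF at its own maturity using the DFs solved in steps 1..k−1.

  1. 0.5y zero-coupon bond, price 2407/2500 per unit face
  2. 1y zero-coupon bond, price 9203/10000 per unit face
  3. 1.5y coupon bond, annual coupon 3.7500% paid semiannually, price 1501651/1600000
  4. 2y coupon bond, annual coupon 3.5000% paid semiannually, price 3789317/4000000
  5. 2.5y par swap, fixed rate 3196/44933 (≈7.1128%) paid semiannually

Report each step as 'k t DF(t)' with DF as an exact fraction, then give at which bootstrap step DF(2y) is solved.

1 1/2 2407/2500
2 1 9203/10000
3 3/2 4433/5000
4 2 4417/5000
5 5/2 4201/5000
DF(2y) is solved at step 4

step 1 [0.5y] zero: DF = P = 2407/2500 ≈ 0.962800
step 2 [1y] zero: DF = P = 9203/10000 ≈ 0.920300
step 3 [1.5y] bond c/2=3/160: DF=(1501651/1600000 − 3/160·(0.962800+0.920300))/(1+3/160) = 4433/5000 ≈ 0.886600
step 4 [2y] bond c/2=7/400: DF=(3789317/4000000 − 7/400·(0.962800+0.920300+0.886600))/(1+7/400) = 4417/5000 ≈ 0.883400
step 5 [2.5y] swap r/2=1598/44933: DF=(1 − 1598/44933·(0.962800+0.920300+0.886600+0.883400))/(1+1598/44933) = 4201/5000 ≈ 0.840200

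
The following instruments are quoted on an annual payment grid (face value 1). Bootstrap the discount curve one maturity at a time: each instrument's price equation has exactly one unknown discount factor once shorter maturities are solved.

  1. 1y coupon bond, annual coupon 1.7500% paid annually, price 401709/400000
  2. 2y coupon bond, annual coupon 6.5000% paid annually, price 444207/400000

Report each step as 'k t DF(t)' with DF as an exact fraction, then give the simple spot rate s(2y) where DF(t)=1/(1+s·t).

step 1 [1y] bond c/1=7/400: DF=(401709/400000 − 7/400·(0))/(1+7/400) = 987/1000 ≈ 0.987000
step 2 [2y] bond c/1=13/200: DF=(444207/400000 − 13/200·(0.987000))/(1+13/200) = 393/400 ≈ 0.982500

1 1 987/1000
2 2 393/400
s(2y) = (1/(393/400) − 1)/(2) = 7/786 ≈ 0.8906%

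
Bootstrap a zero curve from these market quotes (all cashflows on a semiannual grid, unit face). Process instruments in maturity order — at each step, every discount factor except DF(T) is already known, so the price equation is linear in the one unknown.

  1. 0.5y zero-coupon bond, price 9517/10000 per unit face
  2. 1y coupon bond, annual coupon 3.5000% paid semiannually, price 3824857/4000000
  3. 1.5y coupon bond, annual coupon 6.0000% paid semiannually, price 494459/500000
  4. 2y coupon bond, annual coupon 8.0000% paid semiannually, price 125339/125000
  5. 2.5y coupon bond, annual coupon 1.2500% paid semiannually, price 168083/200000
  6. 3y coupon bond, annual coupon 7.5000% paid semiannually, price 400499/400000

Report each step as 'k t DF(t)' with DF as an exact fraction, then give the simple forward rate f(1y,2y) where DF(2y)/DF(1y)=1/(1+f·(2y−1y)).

step 1 [0.5y] zero: DF = P = 9517/10000 ≈ 0.951700
step 2 [1y] bond c/2=7/400: DF=(3824857/4000000 − 7/400·(0.951700))/(1+7/400) = 4617/5000 ≈ 0.923400
step 3 [1.5y] bond c/2=3/100: DF=(494459/500000 − 3/100·(0.951700+0.923400))/(1+3/100) = 1811/2000 ≈ 0.905500
step 4 [2y] bond c/2=1/25: DF=(125339/125000 − 1/25·(0.951700+0.923400+0.905500))/(1+1/25) = 2143/2500 ≈ 0.857200
step 5 [2.5y] bond c/2=1/160: DF=(168083/200000 − 1/160·(0.951700+0.923400+0.905500+0.857200))/(1+1/160) = 4063/5000 ≈ 0.812600
step 6 [3y] bond c/2=3/80: DF=(400499/400000 − 3/80·(0.951700+0.923400+0.905500+0.857200+0.812600))/(1+3/80) = 4021/5000 ≈ 0.804200

1 1/2 9517/10000
2 1 4617/5000
3 3/2 1811/2000
4 2 2143/2500
5 5/2 4063/5000
6 3 4021/5000
f(1y,2y) = ((4617/5000)/(2143/2500) − 1)/(1) = 331/4286 ≈ 7.7228%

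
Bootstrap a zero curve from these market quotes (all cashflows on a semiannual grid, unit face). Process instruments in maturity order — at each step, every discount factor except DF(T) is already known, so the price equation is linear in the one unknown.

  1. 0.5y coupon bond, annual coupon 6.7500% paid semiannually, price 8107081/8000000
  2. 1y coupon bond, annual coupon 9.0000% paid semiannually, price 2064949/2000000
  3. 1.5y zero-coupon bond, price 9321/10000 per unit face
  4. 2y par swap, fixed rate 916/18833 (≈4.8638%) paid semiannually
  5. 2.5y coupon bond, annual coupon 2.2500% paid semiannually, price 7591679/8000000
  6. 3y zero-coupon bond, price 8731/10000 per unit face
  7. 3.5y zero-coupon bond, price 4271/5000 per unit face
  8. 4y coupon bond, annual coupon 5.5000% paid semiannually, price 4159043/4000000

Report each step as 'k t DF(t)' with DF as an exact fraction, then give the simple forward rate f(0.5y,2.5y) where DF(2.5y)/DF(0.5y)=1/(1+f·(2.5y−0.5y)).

1 1/2 9803/10000
2 1 4729/5000
3 3/2 9321/10000
4 2 2271/2500
5 5/2 1793/2000
6 3 8731/10000
7 7/2 4271/5000
8 4 8409/10000
f(0.5y,2.5y) = ((9803/10000)/(1793/2000) − 1)/(2) = 419/8965 ≈ 4.6737%

step 1 [0.5y] bond c/2=27/800: DF=(8107081/8000000 − 27/800·(0))/(1+27/800) = 9803/10000 ≈ 0.980300
step 2 [1y] bond c/2=9/200: DF=(2064949/2000000 − 9/200·(0.980300))/(1+9/200) = 4729/5000 ≈ 0.945800
step 3 [1.5y] zero: DF = P = 9321/10000 ≈ 0.932100
step 4 [2y] swap r/2=458/18833: DF=(1 − 458/18833·(0.980300+0.945800+0.932100))/(1+458/18833) = 2271/2500 ≈ 0.908400
step 5 [2.5y] bond c/2=9/800: DF=(7591679/8000000 − 9/800·(0.980300+0.945800+0.932100+0.908400))/(1+9/800) = 1793/2000 ≈ 0.896500
step 6 [3y] zero: DF = P = 8731/10000 ≈ 0.873100
step 7 [3.5y] zero: DF = P = 4271/5000 ≈ 0.854200
step 8 [4y] bond c/2=11/400: DF=(4159043/4000000 − 11/400·(0.980300+0.945800+0.932100+0.908400+0.896500+0.873100+0.854200))/(1+11/400) = 8409/10000 ≈ 0.840900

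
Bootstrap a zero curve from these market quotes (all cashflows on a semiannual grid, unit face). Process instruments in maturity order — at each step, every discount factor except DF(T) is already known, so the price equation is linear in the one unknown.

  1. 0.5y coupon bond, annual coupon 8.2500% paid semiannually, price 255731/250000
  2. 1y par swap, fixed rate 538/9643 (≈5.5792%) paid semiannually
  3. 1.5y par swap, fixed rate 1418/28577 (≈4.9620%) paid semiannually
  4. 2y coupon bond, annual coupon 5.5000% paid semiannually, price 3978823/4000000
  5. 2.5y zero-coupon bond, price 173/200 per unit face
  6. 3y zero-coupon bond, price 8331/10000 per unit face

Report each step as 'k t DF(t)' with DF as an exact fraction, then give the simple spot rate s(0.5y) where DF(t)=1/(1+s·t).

step 1 [0.5y] bond c/2=33/800: DF=(255731/250000 − 33/800·(0))/(1+33/800) = 614/625 ≈ 0.982400
step 2 [1y] swap r/2=269/9643: DF=(1 − 269/9643·(0.982400))/(1+269/9643) = 4731/5000 ≈ 0.946200
step 3 [1.5y] swap r/2=709/28577: DF=(1 − 709/28577·(0.982400+0.946200))/(1+709/28577) = 9291/10000 ≈ 0.929100
step 4 [2y] bond c/2=11/400: DF=(3978823/4000000 − 11/400·(0.982400+0.946200+0.929100))/(1+11/400) = 2229/2500 ≈ 0.891600
step 5 [2.5y] zero: DF = P = 173/200 ≈ 0.865000
step 6 [3y] zero: DF = P = 8331/10000 ≈ 0.833100

1 1/2 614/625
2 1 4731/5000
3 3/2 9291/10000
4 2 2229/2500
5 5/2 173/200
6 3 8331/10000
s(0.5y) = (1/(614/625) − 1)/(1/2) = 11/307 ≈ 3.5831%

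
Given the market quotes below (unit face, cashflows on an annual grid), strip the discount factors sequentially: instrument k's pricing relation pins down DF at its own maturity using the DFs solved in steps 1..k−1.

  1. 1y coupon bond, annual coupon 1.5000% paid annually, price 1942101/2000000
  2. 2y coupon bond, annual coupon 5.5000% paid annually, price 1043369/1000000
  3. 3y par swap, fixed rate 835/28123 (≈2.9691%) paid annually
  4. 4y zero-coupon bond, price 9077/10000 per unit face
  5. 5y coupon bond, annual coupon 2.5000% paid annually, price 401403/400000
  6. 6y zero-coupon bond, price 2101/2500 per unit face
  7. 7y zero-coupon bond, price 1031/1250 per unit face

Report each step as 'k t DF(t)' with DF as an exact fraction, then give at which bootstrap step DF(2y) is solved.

1 1 9567/10000
2 2 9391/10000
3 3 1833/2000
4 4 9077/10000
5 5 8883/10000
6 6 2101/2500
7 7 1031/1250
DF(2y) is solved at step 2

step 1 [1y] bond c/1=3/200: DF=(1942101/2000000 − 3/200·(0))/(1+3/200) = 9567/10000 ≈ 0.956700
step 2 [2y] bond c/1=11/200: DF=(1043369/1000000 − 11/200·(0.956700))/(1+11/200) = 9391/10000 ≈ 0.939100
step 3 [3y] swap r/1=835/28123: DF=(1 − 835/28123·(0.956700+0.939100))/(1+835/28123) = 1833/2000 ≈ 0.916500
step 4 [4y] zero: DF = P = 9077/10000 ≈ 0.907700
step 5 [5y] bond c/1=1/40: DF=(401403/400000 − 1/40·(0.956700+0.939100+0.916500+0.907700))/(1+1/40) = 8883/10000 ≈ 0.888300
step 6 [6y] zero: DF = P = 2101/2500 ≈ 0.840400
step 7 [7y] zero: DF = P = 1031/1250 ≈ 0.824800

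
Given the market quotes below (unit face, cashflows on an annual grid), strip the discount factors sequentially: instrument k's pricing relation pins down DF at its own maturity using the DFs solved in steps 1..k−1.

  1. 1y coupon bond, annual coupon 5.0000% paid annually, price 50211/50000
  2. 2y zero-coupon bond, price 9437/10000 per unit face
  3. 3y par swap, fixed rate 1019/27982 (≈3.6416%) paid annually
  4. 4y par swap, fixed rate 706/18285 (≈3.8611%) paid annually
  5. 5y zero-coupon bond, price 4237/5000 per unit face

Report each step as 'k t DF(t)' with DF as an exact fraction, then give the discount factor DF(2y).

step 1 [1y] bond c/1=1/20: DF=(50211/50000 − 1/20·(0))/(1+1/20) = 2391/2500 ≈ 0.956400
step 2 [2y] zero: DF = P = 9437/10000 ≈ 0.943700
step 3 [3y] swap r/1=1019/27982: DF=(1 − 1019/27982·(0.956400+0.943700))/(1+1019/27982) = 8981/10000 ≈ 0.898100
step 4 [4y] swap r/1=706/18285: DF=(1 − 706/18285·(0.956400+0.943700+0.898100))/(1+706/18285) = 2147/2500 ≈ 0.858800
step 5 [5y] zero: DF = P = 4237/5000 ≈ 0.847400

1 1 2391/2500
2 2 9437/10000
3 3 8981/10000
4 4 2147/2500
5 5 4237/5000
DF(2y) = 9437/10000 ≈ 0.943700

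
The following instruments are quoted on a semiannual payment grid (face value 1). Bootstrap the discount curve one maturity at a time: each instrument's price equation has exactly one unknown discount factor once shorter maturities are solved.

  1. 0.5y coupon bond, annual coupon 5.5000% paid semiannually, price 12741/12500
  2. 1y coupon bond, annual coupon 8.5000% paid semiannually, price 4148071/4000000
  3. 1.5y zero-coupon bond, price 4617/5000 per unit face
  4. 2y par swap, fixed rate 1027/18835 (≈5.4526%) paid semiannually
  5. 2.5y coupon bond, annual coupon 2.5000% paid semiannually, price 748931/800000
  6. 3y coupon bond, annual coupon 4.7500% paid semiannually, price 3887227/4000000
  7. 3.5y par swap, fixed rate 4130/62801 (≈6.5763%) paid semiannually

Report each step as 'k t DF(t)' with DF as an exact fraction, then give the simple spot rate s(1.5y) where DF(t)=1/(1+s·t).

1 1/2 124/125
2 1 9543/10000
3 3/2 4617/5000
4 2 8973/10000
5 5/2 8781/10000
6 3 1683/2000
7 7/2 1587/2000
s(1.5y) = (1/(4617/5000) − 1)/(3/2) = 766/13851 ≈ 5.5303%

step 1 [0.5y] bond c/2=11/400: DF=(12741/12500 − 11/400·(0))/(1+11/400) = 124/125 ≈ 0.992000
step 2 [1y] bond c/2=17/400: DF=(4148071/4000000 − 17/400·(0.992000))/(1+17/400) = 9543/10000 ≈ 0.954300
step 3 [1.5y] zero: DF = P = 4617/5000 ≈ 0.923400
step 4 [2y] swap r/2=1027/37670: DF=(1 − 1027/37670·(0.992000+0.954300+0.923400))/(1+1027/37670) = 8973/10000 ≈ 0.897300
step 5 [2.5y] bond c/2=1/80: DF=(748931/800000 − 1/80·(0.992000+0.954300+0.923400+0.897300))/(1+1/80) = 8781/10000 ≈ 0.878100
step 6 [3y] bond c/2=19/800: DF=(3887227/4000000 − 19/800·(0.992000+0.954300+0.923400+0.897300+0.878100))/(1+19/800) = 1683/2000 ≈ 0.841500
step 7 [3.5y] swap r/2=2065/62801: DF=(1 − 2065/62801·(0.992000+0.954300+0.923400+0.897300+0.878100+0.841500))/(1+2065/62801) = 1587/2000 ≈ 0.793500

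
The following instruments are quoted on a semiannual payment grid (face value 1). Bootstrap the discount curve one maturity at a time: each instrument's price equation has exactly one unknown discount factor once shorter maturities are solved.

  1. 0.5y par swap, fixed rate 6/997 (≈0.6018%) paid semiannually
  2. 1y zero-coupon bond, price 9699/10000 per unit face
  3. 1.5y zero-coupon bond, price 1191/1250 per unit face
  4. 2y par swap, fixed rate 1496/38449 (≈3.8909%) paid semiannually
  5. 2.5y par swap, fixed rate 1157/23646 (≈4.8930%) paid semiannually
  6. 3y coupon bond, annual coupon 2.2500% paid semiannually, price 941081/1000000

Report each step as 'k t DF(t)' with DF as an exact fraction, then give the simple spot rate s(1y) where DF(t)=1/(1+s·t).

step 1 [0.5y] swap r/2=3/997: DF=(1 − 3/997·(0))/(1+3/997) = 997/1000 ≈ 0.997000
step 2 [1y] zero: DF = P = 9699/10000 ≈ 0.969900
step 3 [1.5y] zero: DF = P = 1191/1250 ≈ 0.952800
step 4 [2y] swap r/2=748/38449: DF=(1 − 748/38449·(0.997000+0.969900+0.952800))/(1+748/38449) = 2313/2500 ≈ 0.925200
step 5 [2.5y] swap r/2=1157/47292: DF=(1 − 1157/47292·(0.997000+0.969900+0.952800+0.925200))/(1+1157/47292) = 8843/10000 ≈ 0.884300
step 6 [3y] bond c/2=9/800: DF=(941081/1000000 − 9/800·(0.997000+0.969900+0.952800+0.925200+0.884300))/(1+9/800) = 439/500 ≈ 0.878000

1 1/2 997/1000
2 1 9699/10000
3 3/2 1191/1250
4 2 2313/2500
5 5/2 8843/10000
6 3 439/500
s(1y) = (1/(9699/10000) − 1)/(1) = 301/9699 ≈ 3.1034%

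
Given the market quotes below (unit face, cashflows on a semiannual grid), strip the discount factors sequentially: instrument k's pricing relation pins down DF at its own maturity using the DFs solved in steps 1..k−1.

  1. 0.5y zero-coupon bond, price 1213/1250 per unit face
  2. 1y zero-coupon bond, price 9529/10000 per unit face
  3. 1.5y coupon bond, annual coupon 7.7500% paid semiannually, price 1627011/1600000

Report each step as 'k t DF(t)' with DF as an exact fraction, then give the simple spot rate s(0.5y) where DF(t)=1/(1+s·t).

1 1/2 1213/1250
2 1 9529/10000
3 3/2 567/625
s(0.5y) = (1/(1213/1250) − 1)/(1/2) = 74/1213 ≈ 6.1006%

step 1 [0.5y] zero: DF = P = 1213/1250 ≈ 0.970400
step 2 [1y] zero: DF = P = 9529/10000 ≈ 0.952900
step 3 [1.5y] bond c/2=31/800: DF=(1627011/1600000 − 31/800·(0.970400+0.952900))/(1+31/800) = 567/625 ≈ 0.907200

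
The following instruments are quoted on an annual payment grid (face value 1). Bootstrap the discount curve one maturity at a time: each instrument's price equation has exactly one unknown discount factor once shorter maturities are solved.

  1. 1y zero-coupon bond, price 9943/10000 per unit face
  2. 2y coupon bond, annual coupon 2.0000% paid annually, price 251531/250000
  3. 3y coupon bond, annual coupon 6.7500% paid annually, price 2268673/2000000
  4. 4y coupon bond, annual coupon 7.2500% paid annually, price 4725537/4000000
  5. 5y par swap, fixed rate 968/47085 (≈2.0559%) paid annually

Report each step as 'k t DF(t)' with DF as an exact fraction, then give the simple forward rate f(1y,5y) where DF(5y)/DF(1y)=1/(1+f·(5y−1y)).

1 1 9943/10000
2 2 9669/10000
3 3 4693/5000
4 4 1811/2000
5 5 1129/1250
f(1y,5y) = ((9943/10000)/(1129/1250) − 1)/(4) = 911/36128 ≈ 2.5216%

step 1 [1y] zero: DF = P = 9943/10000 ≈ 0.994300
step 2 [2y] bond c/1=1/50: DF=(251531/250000 − 1/50·(0.994300))/(1+1/50) = 9669/10000 ≈ 0.966900
step 3 [3y] bond c/1=27/400: DF=(2268673/2000000 − 27/400·(0.994300+0.966900))/(1+27/400) = 4693/5000 ≈ 0.938600
step 4 [4y] bond c/1=29/400: DF=(4725537/4000000 − 29/400·(0.994300+0.966900+0.938600))/(1+29/400) = 1811/2000 ≈ 0.905500
step 5 [5y] swap r/1=968/47085: DF=(1 − 968/47085·(0.994300+0.966900+0.938600+0.905500))/(1+968/47085) = 1129/1250 ≈ 0.903200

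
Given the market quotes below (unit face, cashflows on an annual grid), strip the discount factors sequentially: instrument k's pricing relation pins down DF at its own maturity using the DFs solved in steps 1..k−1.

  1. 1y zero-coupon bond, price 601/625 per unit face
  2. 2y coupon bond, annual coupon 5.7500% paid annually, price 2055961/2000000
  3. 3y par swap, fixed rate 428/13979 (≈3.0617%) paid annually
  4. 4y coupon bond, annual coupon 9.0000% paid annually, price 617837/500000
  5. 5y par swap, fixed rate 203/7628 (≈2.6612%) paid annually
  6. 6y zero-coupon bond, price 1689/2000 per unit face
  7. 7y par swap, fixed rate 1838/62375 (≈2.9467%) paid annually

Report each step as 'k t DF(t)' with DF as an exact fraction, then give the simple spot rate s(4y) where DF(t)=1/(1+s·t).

1 1 601/625
2 2 4599/5000
3 3 1143/1250
4 4 2257/2500
5 5 4391/5000
6 6 1689/2000
7 7 4081/5000
s(4y) = (1/(2257/2500) − 1)/(4) = 243/9028 ≈ 2.6916%

step 1 [1y] zero: DF = P = 601/625 ≈ 0.961600
step 2 [2y] bond c/1=23/400: DF=(2055961/2000000 − 23/400·(0.961600))/(1+23/400) = 4599/5000 ≈ 0.919800
step 3 [3y] swap r/1=428/13979: DF=(1 − 428/13979·(0.961600+0.919800))/(1+428/13979) = 1143/1250 ≈ 0.914400
step 4 [4y] bond c/1=9/100: DF=(617837/500000 − 9/100·(0.961600+0.919800+0.914400))/(1+9/100) = 2257/2500 ≈ 0.902800
step 5 [5y] swap r/1=203/7628: DF=(1 − 203/7628·(0.961600+0.919800+0.914400+0.902800))/(1+203/7628) = 4391/5000 ≈ 0.878200
step 6 [6y] zero: DF = P = 1689/2000 ≈ 0.844500
step 7 [7y] swap r/1=1838/62375: DF=(1 − 1838/62375·(0.961600+0.919800+0.914400+0.902800+0.878200+0.844500))/(1+1838/62375) = 4081/5000 ≈ 0.816200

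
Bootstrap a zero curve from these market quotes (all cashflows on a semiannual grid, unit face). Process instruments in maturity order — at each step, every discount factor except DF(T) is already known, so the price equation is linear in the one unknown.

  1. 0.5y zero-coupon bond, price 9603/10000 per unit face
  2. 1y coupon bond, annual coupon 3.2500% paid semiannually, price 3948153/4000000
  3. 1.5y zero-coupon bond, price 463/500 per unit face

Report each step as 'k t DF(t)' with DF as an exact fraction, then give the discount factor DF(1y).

step 1 [0.5y] zero: DF = P = 9603/10000 ≈ 0.960300
step 2 [1y] bond c/2=13/800: DF=(3948153/4000000 − 13/800·(0.960300))/(1+13/800) = 9559/10000 ≈ 0.955900
step 3 [1.5y] zero: DF = P = 463/500 ≈ 0.926000

1 1/2 9603/10000
2 1 9559/10000
3 3/2 463/500
DF(1y) = 9559/10000 ≈ 0.955900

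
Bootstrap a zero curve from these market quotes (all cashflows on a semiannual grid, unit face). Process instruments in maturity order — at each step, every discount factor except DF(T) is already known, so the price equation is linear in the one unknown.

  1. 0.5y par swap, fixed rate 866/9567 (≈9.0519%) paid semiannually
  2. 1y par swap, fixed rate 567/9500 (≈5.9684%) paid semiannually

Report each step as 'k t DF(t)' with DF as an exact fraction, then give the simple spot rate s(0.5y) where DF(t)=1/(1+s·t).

1 1/2 9567/10000
2 1 9433/10000
s(0.5y) = (1/(9567/10000) − 1)/(1/2) = 866/9567 ≈ 9.0519%

step 1 [0.5y] swap r/2=433/9567: DF=(1 − 433/9567·(0))/(1+433/9567) = 9567/10000 ≈ 0.956700
step 2 [1y] swap r/2=567/19000: DF=(1 − 567/19000·(0.956700))/(1+567/19000) = 9433/10000 ≈ 0.943300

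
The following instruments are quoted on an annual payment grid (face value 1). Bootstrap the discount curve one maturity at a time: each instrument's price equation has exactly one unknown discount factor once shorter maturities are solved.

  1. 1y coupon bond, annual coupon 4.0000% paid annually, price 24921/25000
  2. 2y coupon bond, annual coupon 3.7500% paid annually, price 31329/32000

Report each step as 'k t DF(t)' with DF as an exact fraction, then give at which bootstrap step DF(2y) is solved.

1 1 1917/2000
2 2 909/1000
DF(2y) is solved at step 2

step 1 [1y] bond c/1=1/25: DF=(24921/25000 − 1/25·(0))/(1+1/25) = 1917/2000 ≈ 0.958500
step 2 [2y] bond c/1=3/80: DF=(31329/32000 − 3/80·(0.958500))/(1+3/80) = 909/1000 ≈ 0.909000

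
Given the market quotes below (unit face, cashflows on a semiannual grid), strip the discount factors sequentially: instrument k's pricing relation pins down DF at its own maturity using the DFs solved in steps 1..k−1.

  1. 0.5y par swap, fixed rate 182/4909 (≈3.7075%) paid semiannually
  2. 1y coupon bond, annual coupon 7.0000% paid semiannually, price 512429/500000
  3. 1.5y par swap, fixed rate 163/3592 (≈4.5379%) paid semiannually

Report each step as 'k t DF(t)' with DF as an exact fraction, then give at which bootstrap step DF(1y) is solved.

step 1 [0.5y] swap r/2=91/4909: DF=(1 − 91/4909·(0))/(1+91/4909) = 4909/5000 ≈ 0.981800
step 2 [1y] bond c/2=7/200: DF=(512429/500000 − 7/200·(0.981800))/(1+7/200) = 957/1000 ≈ 0.957000
step 3 [1.5y] swap r/2=163/7184: DF=(1 − 163/7184·(0.981800+0.957000))/(1+163/7184) = 2337/2500 ≈ 0.934800

1 1/2 4909/5000
2 1 957/1000
3 3/2 2337/2500
DF(1y) is solved at step 2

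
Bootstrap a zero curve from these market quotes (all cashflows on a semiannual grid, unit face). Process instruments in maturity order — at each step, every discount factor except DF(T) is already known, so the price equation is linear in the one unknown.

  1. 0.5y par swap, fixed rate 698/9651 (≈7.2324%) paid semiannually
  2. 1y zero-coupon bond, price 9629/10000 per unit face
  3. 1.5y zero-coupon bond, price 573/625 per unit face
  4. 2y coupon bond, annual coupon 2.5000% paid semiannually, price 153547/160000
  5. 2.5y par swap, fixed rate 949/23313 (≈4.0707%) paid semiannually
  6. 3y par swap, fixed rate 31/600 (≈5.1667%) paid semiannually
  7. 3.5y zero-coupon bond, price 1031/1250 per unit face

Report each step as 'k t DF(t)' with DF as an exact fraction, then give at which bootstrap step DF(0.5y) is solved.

1 1/2 9651/10000
2 1 9629/10000
3 3/2 573/625
4 2 9127/10000
5 5/2 9051/10000
6 3 4287/5000
7 7/2 1031/1250
DF(0.5y) is solved at step 1

step 1 [0.5y] swap r/2=349/9651: DF=(1 − 349/9651·(0))/(1+349/9651) = 9651/10000 ≈ 0.965100
step 2 [1y] zero: DF = P = 9629/10000 ≈ 0.962900
step 3 [1.5y] zero: DF = P = 573/625 ≈ 0.916800
step 4 [2y] bond c/2=1/80: DF=(153547/160000 − 1/80·(0.965100+0.962900+0.916800))/(1+1/80) = 9127/10000 ≈ 0.912700
step 5 [2.5y] swap r/2=949/46626: DF=(1 − 949/46626·(0.965100+0.962900+0.916800+0.912700))/(1+949/46626) = 9051/10000 ≈ 0.905100
step 6 [3y] swap r/2=31/1200: DF=(1 − 31/1200·(0.965100+0.962900+0.916800+0.912700+0.905100))/(1+31/1200) = 4287/5000 ≈ 0.857400
step 7 [3.5y] zero: DF = P = 1031/1250 ≈ 0.824800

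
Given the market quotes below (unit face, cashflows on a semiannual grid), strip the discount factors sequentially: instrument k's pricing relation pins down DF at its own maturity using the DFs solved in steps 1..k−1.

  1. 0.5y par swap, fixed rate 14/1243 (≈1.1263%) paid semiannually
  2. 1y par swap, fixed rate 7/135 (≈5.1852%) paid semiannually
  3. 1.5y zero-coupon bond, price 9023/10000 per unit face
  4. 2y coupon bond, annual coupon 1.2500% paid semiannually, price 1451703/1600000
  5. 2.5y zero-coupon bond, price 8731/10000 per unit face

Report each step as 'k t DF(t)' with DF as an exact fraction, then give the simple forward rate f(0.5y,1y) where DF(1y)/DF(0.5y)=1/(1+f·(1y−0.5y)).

1 1/2 1243/1250
2 1 1187/1250
3 3/2 9023/10000
4 2 221/250
5 5/2 8731/10000
f(0.5y,1y) = ((1243/1250)/(1187/1250) − 1)/(1/2) = 112/1187 ≈ 9.4356%

step 1 [0.5y] swap r/2=7/1243: DF=(1 − 7/1243·(0))/(1+7/1243) = 1243/1250 ≈ 0.994400
step 2 [1y] swap r/2=7/270: DF=(1 − 7/270·(0.994400))/(1+7/270) = 1187/1250 ≈ 0.949600
step 3 [1.5y] zero: DF = P = 9023/10000 ≈ 0.902300
step 4 [2y] bond c/2=1/160: DF=(1451703/1600000 − 1/160·(0.994400+0.949600+0.902300))/(1+1/160) = 221/250 ≈ 0.884000
step 5 [2.5y] zero: DF = P = 8731/10000 ≈ 0.873100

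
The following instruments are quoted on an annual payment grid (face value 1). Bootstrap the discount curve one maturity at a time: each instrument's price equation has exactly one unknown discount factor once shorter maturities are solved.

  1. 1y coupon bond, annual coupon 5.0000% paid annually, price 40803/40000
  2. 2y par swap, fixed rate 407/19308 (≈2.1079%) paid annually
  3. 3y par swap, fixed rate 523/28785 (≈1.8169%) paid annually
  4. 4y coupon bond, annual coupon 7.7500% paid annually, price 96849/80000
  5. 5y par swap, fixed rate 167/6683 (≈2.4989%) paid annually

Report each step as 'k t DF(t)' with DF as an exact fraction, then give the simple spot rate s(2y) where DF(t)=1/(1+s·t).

step 1 [1y] bond c/1=1/20: DF=(40803/40000 − 1/20·(0))/(1+1/20) = 1943/2000 ≈ 0.971500
step 2 [2y] swap r/1=407/19308: DF=(1 − 407/19308·(0.971500))/(1+407/19308) = 9593/10000 ≈ 0.959300
step 3 [3y] swap r/1=523/28785: DF=(1 − 523/28785·(0.971500+0.959300))/(1+523/28785) = 9477/10000 ≈ 0.947700
step 4 [4y] bond c/1=31/400: DF=(96849/80000 − 31/400·(0.971500+0.959300+0.947700))/(1+31/400) = 1833/2000 ≈ 0.916500
step 5 [5y] swap r/1=167/6683: DF=(1 − 167/6683·(0.971500+0.959300+0.947700+0.916500))/(1+167/6683) = 8831/10000 ≈ 0.883100

1 1 1943/2000
2 2 9593/10000
3 3 9477/10000
4 4 1833/2000
5 5 8831/10000
s(2y) = (1/(9593/10000) − 1)/(2) = 407/19186 ≈ 2.1213%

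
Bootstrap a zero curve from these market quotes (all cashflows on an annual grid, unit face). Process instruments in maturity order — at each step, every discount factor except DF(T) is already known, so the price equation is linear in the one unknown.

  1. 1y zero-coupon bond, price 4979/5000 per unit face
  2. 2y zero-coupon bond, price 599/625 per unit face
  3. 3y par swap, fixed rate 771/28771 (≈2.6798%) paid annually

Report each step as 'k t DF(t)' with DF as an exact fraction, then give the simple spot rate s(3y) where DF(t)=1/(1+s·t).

step 1 [1y] zero: DF = P = 4979/5000 ≈ 0.995800
step 2 [2y] zero: DF = P = 599/625 ≈ 0.958400
step 3 [3y] swap r/1=771/28771: DF=(1 − 771/28771·(0.995800+0.958400))/(1+771/28771) = 9229/10000 ≈ 0.922900

1 1 4979/5000
2 2 599/625
3 3 9229/10000
s(3y) = (1/(9229/10000) − 1)/(3) = 257/9229 ≈ 2.7847%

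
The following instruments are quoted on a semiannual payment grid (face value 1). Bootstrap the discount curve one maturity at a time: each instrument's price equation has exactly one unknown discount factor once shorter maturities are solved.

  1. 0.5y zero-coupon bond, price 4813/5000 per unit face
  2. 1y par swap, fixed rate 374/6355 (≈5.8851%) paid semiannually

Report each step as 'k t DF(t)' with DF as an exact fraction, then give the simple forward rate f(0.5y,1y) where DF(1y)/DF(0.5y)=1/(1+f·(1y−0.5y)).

step 1 [0.5y] zero: DF = P = 4813/5000 ≈ 0.962600
step 2 [1y] swap r/2=187/6355: DF=(1 − 187/6355·(0.962600))/(1+187/6355) = 9439/10000 ≈ 0.943900

1 1/2 4813/5000
2 1 9439/10000
f(0.5y,1y) = ((4813/5000)/(9439/10000) − 1)/(1/2) = 374/9439 ≈ 3.9623%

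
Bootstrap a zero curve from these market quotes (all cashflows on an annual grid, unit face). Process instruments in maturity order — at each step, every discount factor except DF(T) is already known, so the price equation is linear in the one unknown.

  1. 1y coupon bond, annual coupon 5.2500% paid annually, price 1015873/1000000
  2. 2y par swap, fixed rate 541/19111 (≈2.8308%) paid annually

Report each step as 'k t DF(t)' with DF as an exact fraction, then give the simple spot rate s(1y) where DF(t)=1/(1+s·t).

1 1 2413/2500
2 2 9459/10000
s(1y) = (1/(2413/2500) − 1)/(1) = 87/2413 ≈ 3.6055%

step 1 [1y] bond c/1=21/400: DF=(1015873/1000000 − 21/400·(0))/(1+21/400) = 2413/2500 ≈ 0.965200
step 2 [2y] swap r/1=541/19111: DF=(1 − 541/19111·(0.965200))/(1+541/19111) = 9459/10000 ≈ 0.945900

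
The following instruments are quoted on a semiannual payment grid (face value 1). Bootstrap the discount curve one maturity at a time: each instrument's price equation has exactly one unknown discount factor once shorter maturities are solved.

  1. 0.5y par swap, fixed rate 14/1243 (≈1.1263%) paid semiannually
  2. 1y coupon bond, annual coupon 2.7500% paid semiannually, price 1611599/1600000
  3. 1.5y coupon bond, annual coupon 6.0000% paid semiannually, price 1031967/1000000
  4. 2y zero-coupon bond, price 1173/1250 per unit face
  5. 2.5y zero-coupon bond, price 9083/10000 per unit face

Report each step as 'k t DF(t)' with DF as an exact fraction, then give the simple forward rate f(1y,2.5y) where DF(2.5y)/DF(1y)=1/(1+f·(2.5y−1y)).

1 1/2 1243/1250
2 1 9801/10000
3 3/2 2361/2500
4 2 1173/1250
5 5/2 9083/10000
f(1y,2.5y) = ((9801/10000)/(9083/10000) − 1)/(3/2) = 1436/27249 ≈ 5.2699%

step 1 [0.5y] swap r/2=7/1243: DF=(1 − 7/1243·(0))/(1+7/1243) = 1243/1250 ≈ 0.994400
step 2 [1y] bond c/2=11/800: DF=(1611599/1600000 − 11/800·(0.994400))/(1+11/800) = 9801/10000 ≈ 0.980100
step 3 [1.5y] bond c/2=3/100: DF=(1031967/1000000 − 3/100·(0.994400+0.980100))/(1+3/100) = 2361/2500 ≈ 0.944400
step 4 [2y] zero: DF = P = 1173/1250 ≈ 0.938400
step 5 [2.5y] zero: DF = P = 9083/10000 ≈ 0.908300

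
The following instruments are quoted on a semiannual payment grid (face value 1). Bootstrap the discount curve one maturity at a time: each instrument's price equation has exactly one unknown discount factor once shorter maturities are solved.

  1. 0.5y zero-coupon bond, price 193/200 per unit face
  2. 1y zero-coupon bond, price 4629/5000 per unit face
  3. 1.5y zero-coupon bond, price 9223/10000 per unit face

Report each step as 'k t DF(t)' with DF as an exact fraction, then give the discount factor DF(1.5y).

1 1/2 193/200
2 1 4629/5000
3 3/2 9223/10000
DF(1.5y) = 9223/10000 ≈ 0.922300

step 1 [0.5y] zero: DF = P = 193/200 ≈ 0.965000
step 2 [1y] zero: DF = P = 4629/5000 ≈ 0.925800
step 3 [1.5y] zero: DF = P = 9223/10000 ≈ 0.922300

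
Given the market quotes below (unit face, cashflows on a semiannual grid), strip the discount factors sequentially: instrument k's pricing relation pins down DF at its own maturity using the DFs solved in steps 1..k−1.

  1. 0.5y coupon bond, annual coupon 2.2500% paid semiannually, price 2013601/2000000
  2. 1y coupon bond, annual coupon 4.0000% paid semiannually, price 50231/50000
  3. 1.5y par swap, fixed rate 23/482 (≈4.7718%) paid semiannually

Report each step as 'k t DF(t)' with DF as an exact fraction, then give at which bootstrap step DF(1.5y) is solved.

1 1/2 2489/2500
2 1 4827/5000
3 3/2 931/1000
DF(1.5y) is solved at step 3

step 1 [0.5y] bond c/2=9/800: DF=(2013601/2000000 − 9/800·(0))/(1+9/800) = 2489/2500 ≈ 0.995600
step 2 [1y] bond c/2=1/50: DF=(50231/50000 − 1/50·(0.995600))/(1+1/50) = 4827/5000 ≈ 0.965400
step 3 [1.5y] swap r/2=23/964: DF=(1 − 23/964·(0.995600+0.965400))/(1+23/964) = 931/1000 ≈ 0.931000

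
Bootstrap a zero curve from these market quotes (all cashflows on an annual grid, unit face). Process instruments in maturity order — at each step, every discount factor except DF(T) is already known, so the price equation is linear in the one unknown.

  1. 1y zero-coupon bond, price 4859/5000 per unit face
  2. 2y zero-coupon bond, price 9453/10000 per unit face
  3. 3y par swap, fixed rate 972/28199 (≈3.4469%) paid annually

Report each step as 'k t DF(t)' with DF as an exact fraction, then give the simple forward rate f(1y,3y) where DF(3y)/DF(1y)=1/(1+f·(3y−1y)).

1 1 4859/5000
2 2 9453/10000
3 3 2257/2500
f(1y,3y) = ((4859/5000)/(2257/2500) − 1)/(2) = 345/9028 ≈ 3.8214%

step 1 [1y] zero: DF = P = 4859/5000 ≈ 0.971800
step 2 [2y] zero: DF = P = 9453/10000 ≈ 0.945300
step 3 [3y] swap r/1=972/28199: DF=(1 − 972/28199·(0.971800+0.945300))/(1+972/28199) = 2257/2500 ≈ 0.902800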